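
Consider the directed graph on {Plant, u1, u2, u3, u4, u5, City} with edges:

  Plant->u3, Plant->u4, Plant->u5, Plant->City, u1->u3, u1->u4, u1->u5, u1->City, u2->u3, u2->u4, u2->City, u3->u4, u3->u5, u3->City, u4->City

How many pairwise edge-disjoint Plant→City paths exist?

3

Assign every edge capacity 1; by Menger, the answer equals the max flow.
Path Plant→City (+1); total 1.
Path Plant→u3→City (+1); total 2.
Path Plant→u4→City (+1); total 3.
No residual Plant→City path; max flow = 3.
Certifying cut of size 3: {Plant→City, Plant→u3, Plant→u4}.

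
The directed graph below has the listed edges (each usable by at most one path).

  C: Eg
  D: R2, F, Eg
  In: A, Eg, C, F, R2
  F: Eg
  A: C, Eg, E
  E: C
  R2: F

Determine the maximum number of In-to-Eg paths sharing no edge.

Assign every edge capacity 1; by Menger, the answer equals the max flow.
Path In→Eg (+1); total 1.
Path In→A→Eg (+1); total 2.
Path In→F→Eg (+1); total 3.
Path In→C→Eg (+1); total 4.
No residual In→Eg path; max flow = 4.
Certifying cut of size 4: {F→Eg, In→A, In→C, In→Eg}.

4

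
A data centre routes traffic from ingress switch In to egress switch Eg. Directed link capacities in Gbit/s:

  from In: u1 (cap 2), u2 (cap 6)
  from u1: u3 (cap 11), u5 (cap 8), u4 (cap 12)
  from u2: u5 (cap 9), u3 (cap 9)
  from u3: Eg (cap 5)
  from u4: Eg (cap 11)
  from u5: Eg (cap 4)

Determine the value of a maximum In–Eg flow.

Augment In→u1→u3→Eg: bottleneck 2, flow now 2.
Augment In→u2→u3→Eg: bottleneck 3, flow now 5.
Augment In→u2→u5→Eg: bottleneck 3, flow now 8.
No augmenting path remains; maximum flow = 8.
In the residual graph, reachable from In: {In}.
Min-cut edges: In→u1 (2), In→u2 (6); capacity 2 + 6 = 8.
This cut is saturated, so no flow can exceed 8.

8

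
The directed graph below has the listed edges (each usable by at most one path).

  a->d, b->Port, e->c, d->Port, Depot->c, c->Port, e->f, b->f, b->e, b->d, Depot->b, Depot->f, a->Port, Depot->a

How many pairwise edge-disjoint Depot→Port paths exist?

Assign every edge capacity 1; by Menger, the answer equals the max flow.
Path Depot→a→Port (+1); total 1.
Path Depot→b→Port (+1); total 2.
Path Depot→c→Port (+1); total 3.
No residual Depot→Port path; max flow = 3.
Certifying cut of size 3: {Depot→a, Depot→b, Depot→c}.

3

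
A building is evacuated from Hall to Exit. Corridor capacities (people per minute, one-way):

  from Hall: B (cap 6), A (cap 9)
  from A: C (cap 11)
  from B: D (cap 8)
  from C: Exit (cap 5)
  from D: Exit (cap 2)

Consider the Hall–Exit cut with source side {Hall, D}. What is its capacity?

17

Edges leaving {Hall, D}: Hall→A (9), Hall→B (6), D→Exit (2).
Cut capacity = 9 + 6 + 2 = 17.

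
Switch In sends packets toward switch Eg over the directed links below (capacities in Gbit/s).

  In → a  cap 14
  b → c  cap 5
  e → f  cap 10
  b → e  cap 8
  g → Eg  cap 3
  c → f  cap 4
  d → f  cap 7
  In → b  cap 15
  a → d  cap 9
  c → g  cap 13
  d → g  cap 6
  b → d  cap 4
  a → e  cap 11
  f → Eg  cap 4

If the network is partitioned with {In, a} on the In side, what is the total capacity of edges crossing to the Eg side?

Edges leaving {In, a}: In→b (15), a→d (9), a→e (11).
Cut capacity = 15 + 9 + 11 = 35.

35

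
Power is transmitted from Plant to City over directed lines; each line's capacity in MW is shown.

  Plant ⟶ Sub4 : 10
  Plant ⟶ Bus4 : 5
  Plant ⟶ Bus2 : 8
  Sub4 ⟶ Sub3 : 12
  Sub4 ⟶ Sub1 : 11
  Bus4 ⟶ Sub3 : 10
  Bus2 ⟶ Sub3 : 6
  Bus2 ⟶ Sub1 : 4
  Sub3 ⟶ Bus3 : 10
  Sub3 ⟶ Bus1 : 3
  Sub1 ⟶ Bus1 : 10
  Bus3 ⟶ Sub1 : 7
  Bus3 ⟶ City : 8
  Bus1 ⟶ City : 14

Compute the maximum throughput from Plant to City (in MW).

Augment Plant→Sub4→Sub3→Bus3→City: bottleneck 8, flow now 8.
Augment Plant→Sub4→Sub3→Bus1→City: bottleneck 2, flow now 10.
Augment Plant→Bus4→Sub3→Bus1→City: bottleneck 1, flow now 11.
Augment Plant→Bus2→Sub1→Bus1→City: bottleneck 4, flow now 15.
Augment Plant→Bus4→Sub3→Sub4→Sub1→Bus1→City: bottleneck 4, flow now 19. (uses reverse residual edge)
Augment Plant→Bus2→Sub3→Sub4→Sub1→Bus1→City: bottleneck 2, flow now 21. (uses reverse residual edge)
No augmenting path remains; maximum flow = 21.
In the residual graph, reachable from Plant: {Plant, Sub4, Bus4, Bus2, Sub3, Sub1, Bus3}.
Min-cut edges: Sub3→Bus1 (3), Sub1→Bus1 (10), Bus3→City (8); capacity 3 + 10 + 8 = 21.
This cut is saturated, so no flow can exceed 21.

21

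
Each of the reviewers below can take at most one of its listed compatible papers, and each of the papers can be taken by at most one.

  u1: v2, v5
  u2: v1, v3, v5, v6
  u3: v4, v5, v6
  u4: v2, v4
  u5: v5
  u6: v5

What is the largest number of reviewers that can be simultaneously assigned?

5

Unit-capacity flow: source→left, listed edges, right→sink; max matching = max flow.
Augmenting path u1→v2 (+1); matched 1.
Augmenting path u2→v1 (+1); matched 2.
Augmenting path u3→v4 (+1); matched 3.
Augmenting path u5→v5 (+1); matched 4.
Augmenting path u4→v4→u3→v6 (+1); matched 5.
No augmenting path remains; maximum matching = 5.
König certificate: {u1, u2, u3, u4, v5} is a vertex cover of size 5 (every listed pair touches it), so no matching can be larger.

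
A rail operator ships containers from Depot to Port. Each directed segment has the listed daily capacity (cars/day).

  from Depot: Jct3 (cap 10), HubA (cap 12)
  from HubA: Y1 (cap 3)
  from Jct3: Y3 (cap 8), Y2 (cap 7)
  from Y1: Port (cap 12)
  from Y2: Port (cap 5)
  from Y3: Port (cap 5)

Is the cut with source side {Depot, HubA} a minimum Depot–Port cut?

Given cut capacity: 10 + 3 = 13.
Augment Depot→HubA→Y1→Port: bottleneck 3, flow now 3.
Augment Depot→Jct3→Y2→Port: bottleneck 5, flow now 8.
Augment Depot→Jct3→Y3→Port: bottleneck 5, flow now 13.
No augmenting path remains; maximum flow = 13.
Cut capacity 13 equals the max flow, so it is a minimum cut.

Yes — it is a minimum cut (capacity 13).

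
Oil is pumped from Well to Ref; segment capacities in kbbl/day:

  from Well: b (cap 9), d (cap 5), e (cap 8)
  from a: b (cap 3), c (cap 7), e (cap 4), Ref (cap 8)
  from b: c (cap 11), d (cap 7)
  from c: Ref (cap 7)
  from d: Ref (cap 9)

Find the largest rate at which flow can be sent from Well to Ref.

Augment Well→d→Ref: bottleneck 5, flow now 5.
Augment Well→b→c→Ref: bottleneck 7, flow now 12.
Augment Well→b→d→Ref: bottleneck 2, flow now 14.
No augmenting path remains; maximum flow = 14.
In the residual graph, reachable from Well: {Well, e}.
Min-cut edges: Well→b (9), Well→d (5); capacity 9 + 5 = 14.
This cut is saturated, so no flow can exceed 14.

14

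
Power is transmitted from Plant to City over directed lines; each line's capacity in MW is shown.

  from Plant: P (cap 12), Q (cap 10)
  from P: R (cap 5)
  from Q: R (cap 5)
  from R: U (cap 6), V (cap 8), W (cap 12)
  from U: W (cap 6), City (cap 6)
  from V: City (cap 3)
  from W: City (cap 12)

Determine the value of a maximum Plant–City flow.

10

Augment Plant→P→R→U→City: bottleneck 5, flow now 5.
Augment Plant→Q→R→U→City: bottleneck 1, flow now 6.
Augment Plant→Q→R→V→City: bottleneck 3, flow now 9.
Augment Plant→Q→R→W→City: bottleneck 1, flow now 10.
No augmenting path remains; maximum flow = 10.
In the residual graph, reachable from Plant: {Plant, P, Q}.
Min-cut edges: P→R (5), Q→R (5); capacity 5 + 5 = 10.
This cut is saturated, so no flow can exceed 10.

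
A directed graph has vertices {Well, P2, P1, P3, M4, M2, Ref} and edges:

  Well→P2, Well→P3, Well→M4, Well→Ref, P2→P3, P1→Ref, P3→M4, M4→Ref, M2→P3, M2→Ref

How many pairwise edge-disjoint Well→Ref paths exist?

2

Assign every edge capacity 1; by Menger, the answer equals the max flow.
Path Well→Ref (+1); total 1.
Path Well→M4→Ref (+1); total 2.
No residual Well→Ref path; max flow = 2.
Certifying cut of size 2: {M4→Ref, Well→Ref}.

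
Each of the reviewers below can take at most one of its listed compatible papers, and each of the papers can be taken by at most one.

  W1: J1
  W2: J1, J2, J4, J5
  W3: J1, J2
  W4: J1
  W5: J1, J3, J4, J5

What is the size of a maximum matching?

4

Unit-capacity flow: source→left, listed edges, right→sink; max matching = max flow.
Augmenting path W1→J1 (+1); matched 1.
Augmenting path W2→J2 (+1); matched 2.
Augmenting path W5→J3 (+1); matched 3.
Augmenting path W3→J2→W2→J4 (+1); matched 4.
No augmenting path remains; maximum matching = 4.
König certificate: {W2, W3, W5, J1} is a vertex cover of size 4 (every listed pair touches it), so no matching can be larger.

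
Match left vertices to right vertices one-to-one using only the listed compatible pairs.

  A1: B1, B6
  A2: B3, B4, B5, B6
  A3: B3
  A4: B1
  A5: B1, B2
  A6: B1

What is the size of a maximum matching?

Unit-capacity flow: source→left, listed edges, right→sink; max matching = max flow.
Augmenting path A1→B1 (+1); matched 1.
Augmenting path A2→B3 (+1); matched 2.
Augmenting path A5→B2 (+1); matched 3.
Augmenting path A3→B3→A2→B4 (+1); matched 4.
Augmenting path A4→B1→A1→B6 (+1); matched 5.
No augmenting path remains; maximum matching = 5.
König certificate: {A1, A2, A3, A5, B1} is a vertex cover of size 5 (every listed pair touches it), so no matching can be larger.

5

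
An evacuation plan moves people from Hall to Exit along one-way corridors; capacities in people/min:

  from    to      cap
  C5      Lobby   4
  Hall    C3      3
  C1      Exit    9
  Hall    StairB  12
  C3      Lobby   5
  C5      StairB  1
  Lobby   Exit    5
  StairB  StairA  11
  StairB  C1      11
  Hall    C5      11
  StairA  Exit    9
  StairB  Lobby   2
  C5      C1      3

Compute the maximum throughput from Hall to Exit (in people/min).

21

Augment Hall→C5→C1→Exit: bottleneck 3, flow now 3.
Augment Hall→C5→Lobby→Exit: bottleneck 4, flow now 7.
Augment Hall→C3→Lobby→Exit: bottleneck 1, flow now 8.
Augment Hall→StairB→StairA→Exit: bottleneck 9, flow now 17.
Augment Hall→StairB→C1→Exit: bottleneck 3, flow now 20.
Augment Hall→C5→StairB→C1→Exit: bottleneck 1, flow now 21.
No augmenting path remains; maximum flow = 21.
In the residual graph, reachable from Hall: {Hall, C5, C3, Lobby}.
Min-cut edges: Hall→StairB (12), C5→StairB (1), C5→C1 (3), Lobby→Exit (5); capacity 12 + 1 + 3 + 5 = 21.
This cut is saturated, so no flow can exceed 21.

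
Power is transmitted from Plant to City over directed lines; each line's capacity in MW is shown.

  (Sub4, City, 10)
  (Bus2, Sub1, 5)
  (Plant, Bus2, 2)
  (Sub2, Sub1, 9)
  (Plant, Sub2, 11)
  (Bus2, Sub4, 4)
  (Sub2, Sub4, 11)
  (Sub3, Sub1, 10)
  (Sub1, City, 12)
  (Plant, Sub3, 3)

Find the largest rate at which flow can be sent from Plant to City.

16

Augment Plant→Sub2→Sub1→City: bottleneck 9, flow now 9.
Augment Plant→Sub2→Sub4→City: bottleneck 2, flow now 11.
Augment Plant→Sub3→Sub1→City: bottleneck 3, flow now 14.
Augment Plant→Bus2→Sub4→City: bottleneck 2, flow now 16.
No augmenting path remains; maximum flow = 16.
In the residual graph, reachable from Plant: {Plant}.
Min-cut edges: Plant→Sub2 (11), Plant→Sub3 (3), Plant→Bus2 (2); capacity 11 + 3 + 2 = 16.
This cut is saturated, so no flow can exceed 16.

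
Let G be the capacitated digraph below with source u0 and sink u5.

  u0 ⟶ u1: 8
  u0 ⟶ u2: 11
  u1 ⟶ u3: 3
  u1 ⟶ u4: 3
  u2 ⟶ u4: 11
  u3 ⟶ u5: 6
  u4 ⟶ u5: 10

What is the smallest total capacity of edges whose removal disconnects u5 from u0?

Augment u0→u1→u3→u5: bottleneck 3, flow now 3.
Augment u0→u1→u4→u5: bottleneck 3, flow now 6.
Augment u0→u2→u4→u5: bottleneck 7, flow now 13.
No augmenting path remains; maximum flow = 13.
By max-flow min-cut, the minimum cut capacity equals the max flow.
In the residual graph, reachable from u0: {u0, u1, u2, u4}.
Min-cut edges: u1→u3 (3), u4→u5 (10); capacity 3 + 10 = 13.

13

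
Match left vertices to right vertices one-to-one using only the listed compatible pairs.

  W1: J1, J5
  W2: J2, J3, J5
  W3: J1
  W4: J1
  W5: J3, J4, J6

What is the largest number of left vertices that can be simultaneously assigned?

4

Unit-capacity flow: source→left, listed edges, right→sink; max matching = max flow.
Augmenting path W1→J1 (+1); matched 1.
Augmenting path W2→J2 (+1); matched 2.
Augmenting path W5→J3 (+1); matched 3.
Augmenting path W3→J1→W1→J5 (+1); matched 4.
No augmenting path remains; maximum matching = 4.
König certificate: {W1, W2, W5, J1} is a vertex cover of size 4 (every listed pair touches it), so no matching can be larger.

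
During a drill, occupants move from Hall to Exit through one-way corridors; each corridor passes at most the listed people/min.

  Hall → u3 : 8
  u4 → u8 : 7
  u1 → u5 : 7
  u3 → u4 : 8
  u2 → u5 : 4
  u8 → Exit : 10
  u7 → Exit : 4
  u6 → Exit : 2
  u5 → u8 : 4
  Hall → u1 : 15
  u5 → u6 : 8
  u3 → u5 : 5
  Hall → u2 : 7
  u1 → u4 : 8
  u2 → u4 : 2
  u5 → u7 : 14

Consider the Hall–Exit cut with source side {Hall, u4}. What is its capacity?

Edges leaving {Hall, u4}: Hall→u1 (15), Hall→u2 (7), Hall→u3 (8), u4→u8 (7).
Cut capacity = 15 + 7 + 8 + 7 = 37.

37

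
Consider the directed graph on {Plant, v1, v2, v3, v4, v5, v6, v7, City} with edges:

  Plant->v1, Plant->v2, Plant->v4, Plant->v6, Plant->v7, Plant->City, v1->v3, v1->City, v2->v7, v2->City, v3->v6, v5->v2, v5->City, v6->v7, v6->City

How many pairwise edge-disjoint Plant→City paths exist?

Assign every edge capacity 1; by Menger, the answer equals the max flow.
Path Plant→City (+1); total 1.
Path Plant→v1→City (+1); total 2.
Path Plant→v2→City (+1); total 3.
Path Plant→v6→City (+1); total 4.
No residual Plant→City path; max flow = 4.
Certifying cut of size 4: {Plant→City, Plant→v1, Plant→v2, Plant→v6}.

4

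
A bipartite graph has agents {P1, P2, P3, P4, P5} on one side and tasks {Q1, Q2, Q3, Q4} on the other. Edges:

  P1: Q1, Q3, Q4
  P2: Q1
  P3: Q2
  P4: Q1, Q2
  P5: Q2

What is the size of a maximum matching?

3

Unit-capacity flow: source→left, listed edges, right→sink; max matching = max flow.
Augmenting path P1→Q1 (+1); matched 1.
Augmenting path P3→Q2 (+1); matched 2.
Augmenting path P2→Q1→P1→Q3 (+1); matched 3.
No augmenting path remains; maximum matching = 3.
König certificate: {P1, Q1, Q2} is a vertex cover of size 3 (every listed pair touches it), so no matching can be larger.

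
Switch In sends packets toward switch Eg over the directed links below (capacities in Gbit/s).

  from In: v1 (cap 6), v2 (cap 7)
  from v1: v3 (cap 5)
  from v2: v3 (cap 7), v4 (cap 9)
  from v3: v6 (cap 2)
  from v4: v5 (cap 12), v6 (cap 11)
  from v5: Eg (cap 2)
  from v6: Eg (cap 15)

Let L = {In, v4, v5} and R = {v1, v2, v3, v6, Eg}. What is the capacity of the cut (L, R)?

26

Edges leaving {In, v4, v5}: In→v1 (6), In→v2 (7), v4→v6 (11), v5→Eg (2).
Cut capacity = 6 + 7 + 11 + 2 = 26.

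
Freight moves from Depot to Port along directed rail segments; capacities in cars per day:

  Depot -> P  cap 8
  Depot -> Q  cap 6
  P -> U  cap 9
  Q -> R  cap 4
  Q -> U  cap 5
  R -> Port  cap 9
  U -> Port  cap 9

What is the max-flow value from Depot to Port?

13

Augment Depot→P→U→Port: bottleneck 8, flow now 8.
Augment Depot→Q→R→Port: bottleneck 4, flow now 12.
Augment Depot→Q→U→Port: bottleneck 1, flow now 13.
No augmenting path remains; maximum flow = 13.
In the residual graph, reachable from Depot: {Depot, P, Q, U}.
Min-cut edges: Q→R (4), U→Port (9); capacity 4 + 9 = 13.
This cut is saturated, so no flow can exceed 13.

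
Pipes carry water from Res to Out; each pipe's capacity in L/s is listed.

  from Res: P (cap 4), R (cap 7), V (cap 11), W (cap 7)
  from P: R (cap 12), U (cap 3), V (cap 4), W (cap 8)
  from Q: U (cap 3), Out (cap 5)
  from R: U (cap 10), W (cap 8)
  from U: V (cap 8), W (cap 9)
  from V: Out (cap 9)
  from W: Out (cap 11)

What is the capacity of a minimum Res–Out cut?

Augment Res→V→Out: bottleneck 9, flow now 9.
Augment Res→W→Out: bottleneck 7, flow now 16.
Augment Res→P→W→Out: bottleneck 4, flow now 20.
No augmenting path remains; maximum flow = 20.
By max-flow min-cut, the minimum cut capacity equals the max flow.
In the residual graph, reachable from Res: {Res, P, R, U, V, W}.
Min-cut edges: V→Out (9), W→Out (11); capacity 9 + 11 = 20.

20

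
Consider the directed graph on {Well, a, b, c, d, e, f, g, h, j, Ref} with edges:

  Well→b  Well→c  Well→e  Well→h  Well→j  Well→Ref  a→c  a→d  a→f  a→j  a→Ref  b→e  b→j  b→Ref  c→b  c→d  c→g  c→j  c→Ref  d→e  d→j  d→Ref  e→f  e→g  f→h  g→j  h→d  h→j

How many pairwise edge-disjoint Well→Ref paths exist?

Assign every edge capacity 1; by Menger, the answer equals the max flow.
Path Well→Ref (+1); total 1.
Path Well→b→Ref (+1); total 2.
Path Well→c→Ref (+1); total 3.
Path Well→h→d→Ref (+1); total 4.
No residual Well→Ref path; max flow = 4.
Certifying cut of size 4: {Well→Ref, Well→b, Well→c, h→d}.

4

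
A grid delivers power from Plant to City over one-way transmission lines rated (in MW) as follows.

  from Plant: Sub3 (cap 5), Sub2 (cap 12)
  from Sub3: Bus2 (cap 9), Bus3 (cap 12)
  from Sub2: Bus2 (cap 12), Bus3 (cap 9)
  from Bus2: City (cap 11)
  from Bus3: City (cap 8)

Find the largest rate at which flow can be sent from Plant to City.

Augment Plant→Sub3→Bus2→City: bottleneck 5, flow now 5.
Augment Plant→Sub2→Bus2→City: bottleneck 6, flow now 11.
Augment Plant→Sub2→Bus3→City: bottleneck 6, flow now 17.
No augmenting path remains; maximum flow = 17.
In the residual graph, reachable from Plant: {Plant}.
Min-cut edges: Plant→Sub3 (5), Plant→Sub2 (12); capacity 5 + 12 = 17.
This cut is saturated, so no flow can exceed 17.

17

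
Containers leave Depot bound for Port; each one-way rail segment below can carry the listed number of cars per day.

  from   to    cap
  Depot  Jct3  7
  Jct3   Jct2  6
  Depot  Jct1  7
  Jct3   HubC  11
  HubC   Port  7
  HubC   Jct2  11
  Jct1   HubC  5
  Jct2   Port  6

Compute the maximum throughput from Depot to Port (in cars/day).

12

Augment Depot→Jct3→Jct2→Port: bottleneck 6, flow now 6.
Augment Depot→Jct3→HubC→Port: bottleneck 1, flow now 7.
Augment Depot→Jct1→HubC→Port: bottleneck 5, flow now 12.
No augmenting path remains; maximum flow = 12.
In the residual graph, reachable from Depot: {Depot, Jct1}.
Min-cut edges: Depot→Jct3 (7), Jct1→HubC (5); capacity 7 + 5 = 12.
This cut is saturated, so no flow can exceed 12.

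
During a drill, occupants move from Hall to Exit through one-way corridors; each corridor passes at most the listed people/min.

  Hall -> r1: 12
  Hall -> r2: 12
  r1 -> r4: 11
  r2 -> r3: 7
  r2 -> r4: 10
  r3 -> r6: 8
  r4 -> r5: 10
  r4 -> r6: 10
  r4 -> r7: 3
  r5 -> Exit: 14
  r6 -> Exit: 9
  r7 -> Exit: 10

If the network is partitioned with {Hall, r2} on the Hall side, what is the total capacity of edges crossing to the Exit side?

29

Edges leaving {Hall, r2}: Hall→r1 (12), r2→r3 (7), r2→r4 (10).
Cut capacity = 12 + 7 + 10 = 29.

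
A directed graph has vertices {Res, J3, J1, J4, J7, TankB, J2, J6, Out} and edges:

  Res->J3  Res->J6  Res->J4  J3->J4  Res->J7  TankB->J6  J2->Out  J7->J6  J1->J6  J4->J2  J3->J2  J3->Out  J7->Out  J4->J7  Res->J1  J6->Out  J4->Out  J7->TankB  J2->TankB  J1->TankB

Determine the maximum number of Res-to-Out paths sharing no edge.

4

Assign every edge capacity 1; by Menger, the answer equals the max flow.
Path Res→J3→Out (+1); total 1.
Path Res→J4→Out (+1); total 2.
Path Res→J7→Out (+1); total 3.
Path Res→J6→Out (+1); total 4.
No residual Res→Out path; max flow = 4.
Certifying cut of size 4: {J6→Out, Res→J3, Res→J4, Res→J7}.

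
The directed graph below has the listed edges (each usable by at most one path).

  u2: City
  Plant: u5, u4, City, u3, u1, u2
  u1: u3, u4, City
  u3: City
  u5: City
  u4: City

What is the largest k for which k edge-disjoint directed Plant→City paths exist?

Assign every edge capacity 1; by Menger, the answer equals the max flow.
Path Plant→City (+1); total 1.
Path Plant→u1→City (+1); total 2.
Path Plant→u2→City (+1); total 3.
Path Plant→u3→City (+1); total 4.
Path Plant→u4→City (+1); total 5.
Path Plant→u5→City (+1); total 6.
No residual Plant→City path; max flow = 6.
Certifying cut of size 6: {Plant→City, Plant→u1, Plant→u2, Plant→u3, Plant→u4, Plant→u5}.

6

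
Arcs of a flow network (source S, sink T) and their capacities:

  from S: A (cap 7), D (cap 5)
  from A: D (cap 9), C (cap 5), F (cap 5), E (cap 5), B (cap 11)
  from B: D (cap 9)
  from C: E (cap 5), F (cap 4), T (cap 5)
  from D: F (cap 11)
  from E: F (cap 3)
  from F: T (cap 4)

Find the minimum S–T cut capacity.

9

Augment S→A→C→T: bottleneck 5, flow now 5.
Augment S→A→F→T: bottleneck 2, flow now 7.
Augment S→D→F→T: bottleneck 2, flow now 9.
No augmenting path remains; maximum flow = 9.
By max-flow min-cut, the minimum cut capacity equals the max flow.
In the residual graph, reachable from S: {S, A, B, D, E, F}.
Min-cut edges: A→C (5), F→T (4); capacity 5 + 4 = 9.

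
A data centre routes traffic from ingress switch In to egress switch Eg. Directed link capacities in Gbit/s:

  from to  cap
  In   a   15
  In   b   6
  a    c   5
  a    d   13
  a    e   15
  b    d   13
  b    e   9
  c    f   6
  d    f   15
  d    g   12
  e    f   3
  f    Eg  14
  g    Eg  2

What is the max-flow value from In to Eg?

16

Augment In→a→c→f→Eg: bottleneck 5, flow now 5.
Augment In→a→d→f→Eg: bottleneck 9, flow now 14.
Augment In→a→d→g→Eg: bottleneck 1, flow now 15.
Augment In→b→d→g→Eg: bottleneck 1, flow now 16.
No augmenting path remains; maximum flow = 16.
In the residual graph, reachable from In: {In, a, b, c, d, e, f, g}.
Min-cut edges: f→Eg (14), g→Eg (2); capacity 14 + 2 = 16.
This cut is saturated, so no flow can exceed 16.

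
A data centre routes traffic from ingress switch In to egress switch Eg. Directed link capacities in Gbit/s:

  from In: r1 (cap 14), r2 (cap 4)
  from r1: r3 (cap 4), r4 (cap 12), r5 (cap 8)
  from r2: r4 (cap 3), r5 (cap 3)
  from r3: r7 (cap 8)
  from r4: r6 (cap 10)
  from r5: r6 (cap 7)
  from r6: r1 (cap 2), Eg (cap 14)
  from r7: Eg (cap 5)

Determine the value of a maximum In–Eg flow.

Augment In→r1→r3→r7→Eg: bottleneck 4, flow now 4.
Augment In→r1→r4→r6→Eg: bottleneck 10, flow now 14.
Augment In→r2→r5→r6→Eg: bottleneck 3, flow now 17.
Augment In→r2→r4→r1→r5→r6→Eg: bottleneck 1, flow now 18. (uses reverse residual edge)
No augmenting path remains; maximum flow = 18.
In the residual graph, reachable from In: {In}.
Min-cut edges: In→r1 (14), In→r2 (4); capacity 14 + 4 = 18.
This cut is saturated, so no flow can exceed 18.

18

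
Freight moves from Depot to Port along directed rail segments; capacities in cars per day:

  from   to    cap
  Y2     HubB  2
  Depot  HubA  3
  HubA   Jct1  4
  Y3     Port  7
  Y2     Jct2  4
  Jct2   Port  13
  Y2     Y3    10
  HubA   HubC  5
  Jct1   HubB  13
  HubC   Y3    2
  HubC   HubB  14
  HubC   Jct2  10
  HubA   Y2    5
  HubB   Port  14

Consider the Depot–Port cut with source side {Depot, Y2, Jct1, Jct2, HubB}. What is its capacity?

Edges leaving {Depot, Y2, Jct1, Jct2, HubB}: Depot→HubA (3), Y2→Y3 (10), Jct2→Port (13), HubB→Port (14).
Cut capacity = 3 + 10 + 13 + 14 = 40.

40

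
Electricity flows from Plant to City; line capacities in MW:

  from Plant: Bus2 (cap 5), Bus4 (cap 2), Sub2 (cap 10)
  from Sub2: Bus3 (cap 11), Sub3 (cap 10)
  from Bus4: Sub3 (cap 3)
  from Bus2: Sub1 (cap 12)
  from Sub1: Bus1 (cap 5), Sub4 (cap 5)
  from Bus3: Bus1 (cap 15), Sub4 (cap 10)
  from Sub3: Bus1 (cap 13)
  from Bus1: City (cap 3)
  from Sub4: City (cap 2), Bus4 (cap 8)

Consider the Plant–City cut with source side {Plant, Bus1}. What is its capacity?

Edges leaving {Plant, Bus1}: Plant→Sub2 (10), Plant→Bus4 (2), Plant→Bus2 (5), Bus1→City (3).
Cut capacity = 10 + 2 + 5 + 3 = 20.

20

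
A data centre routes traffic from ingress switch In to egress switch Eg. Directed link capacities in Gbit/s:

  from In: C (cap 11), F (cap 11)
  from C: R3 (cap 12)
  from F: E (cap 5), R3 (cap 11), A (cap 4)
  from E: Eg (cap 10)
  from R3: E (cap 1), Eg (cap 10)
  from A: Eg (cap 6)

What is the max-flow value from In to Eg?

Augment In→C→R3→Eg: bottleneck 10, flow now 10.
Augment In→F→E→Eg: bottleneck 5, flow now 15.
Augment In→F→A→Eg: bottleneck 4, flow now 19.
Augment In→C→R3→E→Eg: bottleneck 1, flow now 20.
No augmenting path remains; maximum flow = 20.
In the residual graph, reachable from In: {In, C, F, R3}.
Min-cut edges: F→E (5), F→A (4), R3→E (1), R3→Eg (10); capacity 5 + 4 + 1 + 10 = 20.
This cut is saturated, so no flow can exceed 20.

20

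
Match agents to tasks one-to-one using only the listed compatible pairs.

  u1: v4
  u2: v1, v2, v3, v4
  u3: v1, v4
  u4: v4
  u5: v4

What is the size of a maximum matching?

3

Unit-capacity flow: source→left, listed edges, right→sink; max matching = max flow.
Augmenting path u1→v4 (+1); matched 1.
Augmenting path u2→v1 (+1); matched 2.
Augmenting path u3→v1→u2→v2 (+1); matched 3.
No augmenting path remains; maximum matching = 3.
König certificate: {u2, u3, v4} is a vertex cover of size 3 (every listed pair touches it), so no matching can be larger.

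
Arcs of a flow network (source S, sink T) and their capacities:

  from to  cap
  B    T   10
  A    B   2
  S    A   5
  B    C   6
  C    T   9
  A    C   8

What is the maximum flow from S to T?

Augment S→A→B→T: bottleneck 2, flow now 2.
Augment S→A→C→T: bottleneck 3, flow now 5.
No augmenting path remains; maximum flow = 5.
In the residual graph, reachable from S: {S}.
Min-cut edges: S→A (5); capacity 5 = 5.
This cut is saturated, so no flow can exceed 5.

5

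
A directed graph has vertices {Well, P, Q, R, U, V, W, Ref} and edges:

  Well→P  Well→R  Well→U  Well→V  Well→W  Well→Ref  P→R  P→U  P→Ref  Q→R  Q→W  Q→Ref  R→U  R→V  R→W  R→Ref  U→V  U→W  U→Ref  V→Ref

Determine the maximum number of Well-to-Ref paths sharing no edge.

5

Assign every edge capacity 1; by Menger, the answer equals the max flow.
Path Well→Ref (+1); total 1.
Path Well→P→Ref (+1); total 2.
Path Well→R→Ref (+1); total 3.
Path Well→U→Ref (+1); total 4.
Path Well→V→Ref (+1); total 5.
No residual Well→Ref path; max flow = 5.
Certifying cut of size 5: {Well→P, Well→R, Well→Ref, Well→U, Well→V}.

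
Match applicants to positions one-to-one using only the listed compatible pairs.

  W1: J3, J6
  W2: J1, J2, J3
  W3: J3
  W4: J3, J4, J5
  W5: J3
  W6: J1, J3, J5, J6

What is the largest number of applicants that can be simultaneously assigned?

Unit-capacity flow: source→left, listed edges, right→sink; max matching = max flow.
Augmenting path W1→J3 (+1); matched 1.
Augmenting path W2→J1 (+1); matched 2.
Augmenting path W4→J4 (+1); matched 3.
Augmenting path W6→J5 (+1); matched 4.
Augmenting path W3→J3→W1→J6 (+1); matched 5.
No augmenting path remains; maximum matching = 5.
König certificate: {W1, W2, W4, W6, J3} is a vertex cover of size 5 (every listed pair touches it), so no matching can be larger.

5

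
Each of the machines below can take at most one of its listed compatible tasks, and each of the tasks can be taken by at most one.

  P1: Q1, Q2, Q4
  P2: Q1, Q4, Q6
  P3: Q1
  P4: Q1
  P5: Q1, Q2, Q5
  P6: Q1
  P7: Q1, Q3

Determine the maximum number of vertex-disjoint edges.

Unit-capacity flow: source→left, listed edges, right→sink; max matching = max flow.
Augmenting path P1→Q1 (+1); matched 1.
Augmenting path P2→Q4 (+1); matched 2.
Augmenting path P5→Q2 (+1); matched 3.
Augmenting path P7→Q3 (+1); matched 4.
Augmenting path P3→Q1→P1→Q2→P5→Q5 (+1); matched 5.
No augmenting path remains; maximum matching = 5.
König certificate: {P1, P2, P5, P7, Q1} is a vertex cover of size 5 (every listed pair touches it), so no matching can be larger.

5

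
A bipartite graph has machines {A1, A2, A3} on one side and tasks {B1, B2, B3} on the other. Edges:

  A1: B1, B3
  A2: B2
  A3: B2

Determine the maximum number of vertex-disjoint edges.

2

Unit-capacity flow: source→left, listed edges, right→sink; max matching = max flow.
Augmenting path A1→B1 (+1); matched 1.
Augmenting path A2→B2 (+1); matched 2.
No augmenting path remains; maximum matching = 2.
König certificate: {A1, B2} is a vertex cover of size 2 (every listed pair touches it), so no matching can be larger.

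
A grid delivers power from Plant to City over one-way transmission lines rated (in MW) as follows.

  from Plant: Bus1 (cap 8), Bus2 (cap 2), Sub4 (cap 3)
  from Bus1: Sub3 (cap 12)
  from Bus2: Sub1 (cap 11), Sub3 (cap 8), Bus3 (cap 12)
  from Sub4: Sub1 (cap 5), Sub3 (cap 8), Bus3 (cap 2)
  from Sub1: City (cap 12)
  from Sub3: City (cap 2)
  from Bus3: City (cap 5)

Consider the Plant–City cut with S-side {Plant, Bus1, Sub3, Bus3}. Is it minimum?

No — its capacity is 12, but the minimum cut has capacity 7.

Given cut capacity: 2 + 3 + 2 + 5 = 12.
Augment Plant→Bus1→Sub3→City: bottleneck 2, flow now 2.
Augment Plant→Bus2→Sub1→City: bottleneck 2, flow now 4.
Augment Plant→Sub4→Sub1→City: bottleneck 3, flow now 7.
No augmenting path remains; maximum flow = 7.
In the residual graph, reachable from Plant: {Plant, Bus1, Sub3}.
Min-cut edges: Plant→Bus2 (2), Plant→Sub4 (3), Sub3→City (2); capacity 2 + 3 + 2 = 7.
Cut capacity 12 exceeds the max flow 7, so it is not minimum.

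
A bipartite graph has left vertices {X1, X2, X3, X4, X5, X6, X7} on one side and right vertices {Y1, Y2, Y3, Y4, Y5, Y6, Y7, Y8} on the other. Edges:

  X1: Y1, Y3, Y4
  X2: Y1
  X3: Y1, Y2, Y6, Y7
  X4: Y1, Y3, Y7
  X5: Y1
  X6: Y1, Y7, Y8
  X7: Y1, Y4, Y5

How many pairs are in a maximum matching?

6

Unit-capacity flow: source→left, listed edges, right→sink; max matching = max flow.
Augmenting path X1→Y1 (+1); matched 1.
Augmenting path X3→Y2 (+1); matched 2.
Augmenting path X4→Y3 (+1); matched 3.
Augmenting path X6→Y7 (+1); matched 4.
Augmenting path X7→Y4 (+1); matched 5.
Augmenting path X2→Y1→X1→Y4→X7→Y5 (+1); matched 6.
No augmenting path remains; maximum matching = 6.
König certificate: {X1, X3, X4, X6, X7, Y1} is a vertex cover of size 6 (every listed pair touches it), so no matching can be larger.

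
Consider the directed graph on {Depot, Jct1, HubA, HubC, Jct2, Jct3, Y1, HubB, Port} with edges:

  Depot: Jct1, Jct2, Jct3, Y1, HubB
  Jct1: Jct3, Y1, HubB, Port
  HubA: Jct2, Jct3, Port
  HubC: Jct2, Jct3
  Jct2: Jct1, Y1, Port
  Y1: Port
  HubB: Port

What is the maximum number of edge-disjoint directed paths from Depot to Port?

4

Assign every edge capacity 1; by Menger, the answer equals the max flow.
Path Depot→Jct1→Port (+1); total 1.
Path Depot→Jct2→Port (+1); total 2.
Path Depot→Y1→Port (+1); total 3.
Path Depot→HubB→Port (+1); total 4.
No residual Depot→Port path; max flow = 4.
Certifying cut of size 4: {Depot→HubB, Depot→Jct1, Depot→Jct2, Depot→Y1}.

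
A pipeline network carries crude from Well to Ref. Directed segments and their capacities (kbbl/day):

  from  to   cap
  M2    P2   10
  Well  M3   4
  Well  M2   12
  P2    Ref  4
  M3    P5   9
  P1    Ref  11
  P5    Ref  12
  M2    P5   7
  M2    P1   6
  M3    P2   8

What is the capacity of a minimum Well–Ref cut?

16

Augment Well→M3→P2→Ref: bottleneck 4, flow now 4.
Augment Well→M2→P1→Ref: bottleneck 6, flow now 10.
Augment Well→M2→P5→Ref: bottleneck 6, flow now 16.
No augmenting path remains; maximum flow = 16.
By max-flow min-cut, the minimum cut capacity equals the max flow.
In the residual graph, reachable from Well: {Well}.
Min-cut edges: Well→M3 (4), Well→M2 (12); capacity 4 + 12 = 16.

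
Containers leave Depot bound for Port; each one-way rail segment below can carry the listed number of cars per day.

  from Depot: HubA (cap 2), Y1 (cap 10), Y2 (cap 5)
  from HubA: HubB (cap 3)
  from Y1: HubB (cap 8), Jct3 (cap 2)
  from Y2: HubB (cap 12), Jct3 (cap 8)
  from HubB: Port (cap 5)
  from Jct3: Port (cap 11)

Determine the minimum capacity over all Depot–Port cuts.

Augment Depot→HubA→HubB→Port: bottleneck 2, flow now 2.
Augment Depot→Y1→HubB→Port: bottleneck 3, flow now 5.
Augment Depot→Y1→Jct3→Port: bottleneck 2, flow now 7.
Augment Depot→Y2→Jct3→Port: bottleneck 5, flow now 12.
No augmenting path remains; maximum flow = 12.
By max-flow min-cut, the minimum cut capacity equals the max flow.
In the residual graph, reachable from Depot: {Depot, HubA, Y1, HubB}.
Min-cut edges: Depot→Y2 (5), Y1→Jct3 (2), HubB→Port (5); capacity 5 + 2 + 5 = 12.

12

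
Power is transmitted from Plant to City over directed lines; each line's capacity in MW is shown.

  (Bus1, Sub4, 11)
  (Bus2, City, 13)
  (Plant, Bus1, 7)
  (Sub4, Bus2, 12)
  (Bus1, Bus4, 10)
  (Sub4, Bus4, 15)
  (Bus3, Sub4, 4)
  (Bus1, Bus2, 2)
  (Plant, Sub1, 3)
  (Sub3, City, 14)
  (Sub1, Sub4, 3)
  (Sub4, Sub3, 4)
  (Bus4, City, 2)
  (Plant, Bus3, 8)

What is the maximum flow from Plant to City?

Augment Plant→Bus1→Bus4→City: bottleneck 2, flow now 2.
Augment Plant→Bus1→Bus2→City: bottleneck 2, flow now 4.
Augment Plant→Sub1→Sub4→Bus2→City: bottleneck 3, flow now 7.
Augment Plant→Bus3→Sub4→Bus2→City: bottleneck 4, flow now 11.
Augment Plant→Bus1→Sub4→Bus2→City: bottleneck 3, flow now 14.
No augmenting path remains; maximum flow = 14.
In the residual graph, reachable from Plant: {Plant, Bus3}.
Min-cut edges: Plant→Sub1 (3), Plant→Bus1 (7), Bus3→Sub4 (4); capacity 3 + 7 + 4 = 14.
This cut is saturated, so no flow can exceed 14.

14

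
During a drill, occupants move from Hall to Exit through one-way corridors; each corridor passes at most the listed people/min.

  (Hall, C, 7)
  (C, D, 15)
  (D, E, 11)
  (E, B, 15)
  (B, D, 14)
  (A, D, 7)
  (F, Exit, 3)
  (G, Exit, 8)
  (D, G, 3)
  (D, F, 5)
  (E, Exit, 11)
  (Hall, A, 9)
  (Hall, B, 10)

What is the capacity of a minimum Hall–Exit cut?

Augment Hall→A→D→E→Exit: bottleneck 7, flow now 7.
Augment Hall→B→D→E→Exit: bottleneck 4, flow now 11.
Augment Hall→B→D→F→Exit: bottleneck 3, flow now 14.
Augment Hall→B→D→G→Exit: bottleneck 3, flow now 17.
No augmenting path remains; maximum flow = 17.
By max-flow min-cut, the minimum cut capacity equals the max flow.
In the residual graph, reachable from Hall: {Hall, A, B, C, D, F}.
Min-cut edges: D→E (11), D→G (3), F→Exit (3); capacity 11 + 3 + 3 = 17.

17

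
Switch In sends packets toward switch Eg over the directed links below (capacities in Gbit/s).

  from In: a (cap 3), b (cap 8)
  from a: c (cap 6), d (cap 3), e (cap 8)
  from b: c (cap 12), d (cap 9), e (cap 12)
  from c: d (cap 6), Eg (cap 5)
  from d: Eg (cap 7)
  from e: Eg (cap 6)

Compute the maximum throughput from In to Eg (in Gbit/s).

11

Augment In→a→c→Eg: bottleneck 3, flow now 3.
Augment In→b→c→Eg: bottleneck 2, flow now 5.
Augment In→b→d→Eg: bottleneck 6, flow now 11.
No augmenting path remains; maximum flow = 11.
In the residual graph, reachable from In: {In}.
Min-cut edges: In→a (3), In→b (8); capacity 3 + 8 = 11.
This cut is saturated, so no flow can exceed 11.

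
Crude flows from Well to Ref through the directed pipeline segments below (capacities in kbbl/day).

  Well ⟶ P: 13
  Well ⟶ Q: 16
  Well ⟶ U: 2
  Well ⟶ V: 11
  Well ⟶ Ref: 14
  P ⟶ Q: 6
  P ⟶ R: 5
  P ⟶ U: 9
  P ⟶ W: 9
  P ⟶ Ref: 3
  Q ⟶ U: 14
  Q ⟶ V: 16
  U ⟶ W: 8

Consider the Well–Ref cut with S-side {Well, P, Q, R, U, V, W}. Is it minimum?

Given cut capacity: 14 + 3 = 17.
Augment Well→Ref: bottleneck 14, flow now 14.
Augment Well→P→Ref: bottleneck 3, flow now 17.
No augmenting path remains; maximum flow = 17.
Cut capacity 17 equals the max flow, so it is a minimum cut.

Yes — it is a minimum cut (capacity 17).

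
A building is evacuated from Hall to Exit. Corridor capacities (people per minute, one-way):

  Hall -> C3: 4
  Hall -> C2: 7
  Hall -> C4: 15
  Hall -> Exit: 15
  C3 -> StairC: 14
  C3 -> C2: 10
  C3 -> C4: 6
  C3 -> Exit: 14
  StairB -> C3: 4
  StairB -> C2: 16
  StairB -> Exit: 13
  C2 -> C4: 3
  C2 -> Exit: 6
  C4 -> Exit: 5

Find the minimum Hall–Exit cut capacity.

30

Augment Hall→Exit: bottleneck 15, flow now 15.
Augment Hall→C3→Exit: bottleneck 4, flow now 19.
Augment Hall→C2→Exit: bottleneck 6, flow now 25.
Augment Hall→C4→Exit: bottleneck 5, flow now 30.
No augmenting path remains; maximum flow = 30.
By max-flow min-cut, the minimum cut capacity equals the max flow.
In the residual graph, reachable from Hall: {Hall, C2, C4}.
Min-cut edges: Hall→C3 (4), Hall→Exit (15), C2→Exit (6), C4→Exit (5); capacity 4 + 15 + 6 + 5 = 30.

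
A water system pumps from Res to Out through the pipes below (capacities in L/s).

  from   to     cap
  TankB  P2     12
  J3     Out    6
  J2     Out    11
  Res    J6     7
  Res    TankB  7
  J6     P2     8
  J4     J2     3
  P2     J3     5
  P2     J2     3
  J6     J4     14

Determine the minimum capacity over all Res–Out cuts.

Augment Res→TankB→P2→J3→Out: bottleneck 5, flow now 5.
Augment Res→TankB→P2→J2→Out: bottleneck 2, flow now 7.
Augment Res→J6→J4→J2→Out: bottleneck 3, flow now 10.
Augment Res→J6→P2→J2→Out: bottleneck 1, flow now 11.
No augmenting path remains; maximum flow = 11.
By max-flow min-cut, the minimum cut capacity equals the max flow.
In the residual graph, reachable from Res: {Res, TankB, J6, J4, P2}.
Min-cut edges: J4→J2 (3), P2→J3 (5), P2→J2 (3); capacity 3 + 5 + 3 = 11.

11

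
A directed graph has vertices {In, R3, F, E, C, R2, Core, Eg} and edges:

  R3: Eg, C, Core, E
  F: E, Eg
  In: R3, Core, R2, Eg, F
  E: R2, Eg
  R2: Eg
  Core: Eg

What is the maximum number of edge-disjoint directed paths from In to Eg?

5

Assign every edge capacity 1; by Menger, the answer equals the max flow.
Path In→Eg (+1); total 1.
Path In→R3→Eg (+1); total 2.
Path In→F→Eg (+1); total 3.
Path In→R2→Eg (+1); total 4.
Path In→Core→Eg (+1); total 5.
No residual In→Eg path; max flow = 5.
Certifying cut of size 5: {In→Core, In→Eg, In→F, In→R2, In→R3}.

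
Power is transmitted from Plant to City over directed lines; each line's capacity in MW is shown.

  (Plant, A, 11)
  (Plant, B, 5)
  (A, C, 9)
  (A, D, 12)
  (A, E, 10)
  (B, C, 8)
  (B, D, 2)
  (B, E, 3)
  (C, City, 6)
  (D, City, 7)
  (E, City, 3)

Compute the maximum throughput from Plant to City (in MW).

Augment Plant→A→C→City: bottleneck 6, flow now 6.
Augment Plant→A→D→City: bottleneck 5, flow now 11.
Augment Plant→B→D→City: bottleneck 2, flow now 13.
Augment Plant→B→E→City: bottleneck 3, flow now 16.
No augmenting path remains; maximum flow = 16.
In the residual graph, reachable from Plant: {Plant}.
Min-cut edges: Plant→A (11), Plant→B (5); capacity 11 + 5 = 16.
This cut is saturated, so no flow can exceed 16.

16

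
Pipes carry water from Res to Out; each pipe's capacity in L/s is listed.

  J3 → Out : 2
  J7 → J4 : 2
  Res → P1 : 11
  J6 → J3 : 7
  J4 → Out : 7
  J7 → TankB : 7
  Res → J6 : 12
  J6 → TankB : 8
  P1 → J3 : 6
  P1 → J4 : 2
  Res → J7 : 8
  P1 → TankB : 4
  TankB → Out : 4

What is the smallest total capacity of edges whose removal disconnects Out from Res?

Augment Res→P1→J4→Out: bottleneck 2, flow now 2.
Augment Res→P1→J3→Out: bottleneck 2, flow now 4.
Augment Res→P1→TankB→Out: bottleneck 4, flow now 8.
Augment Res→J7→J4→Out: bottleneck 2, flow now 10.
No augmenting path remains; maximum flow = 10.
By max-flow min-cut, the minimum cut capacity equals the max flow.
In the residual graph, reachable from Res: {Res, P1, J6, J7, J3, TankB}.
Min-cut edges: P1→J4 (2), J7→J4 (2), J3→Out (2), TankB→Out (4); capacity 2 + 2 + 2 + 4 = 10.

10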